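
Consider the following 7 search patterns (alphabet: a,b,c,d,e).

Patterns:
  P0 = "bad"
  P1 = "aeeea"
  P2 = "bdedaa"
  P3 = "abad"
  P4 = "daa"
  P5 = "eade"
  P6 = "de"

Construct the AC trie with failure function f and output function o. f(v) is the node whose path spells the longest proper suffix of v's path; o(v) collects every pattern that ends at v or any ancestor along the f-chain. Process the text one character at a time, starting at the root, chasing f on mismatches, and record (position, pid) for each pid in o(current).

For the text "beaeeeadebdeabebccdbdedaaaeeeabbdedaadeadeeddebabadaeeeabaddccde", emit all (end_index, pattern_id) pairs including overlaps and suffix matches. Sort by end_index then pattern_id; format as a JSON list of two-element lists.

Construct AC machine:
Trie (insert patterns):
  0='ε' goto a→4 b→1 d→17 e→20
  1='b' goto a→2 d→9
  2='ba' goto d→3
  3='bad' goto ·  ←P0
  4='a' goto b→14 e→5
  5='ae' goto e→6
  6='aee' goto e→7
  7='aeee' goto a→8
  8='aeeea' goto ·  ←P1
  9='bd' goto e→10
  10='bde' goto d→11
  11='bded' goto a→12
  12='bdeda' goto a→13
  13='bdedaa' goto ·  ←P2
  14='ab' goto a→15
  15='aba' goto d→16
  16='abad' goto ·  ←P3
  17='d' goto a→18 e→24
  18='da' goto a→19
  19='daa' goto ·  ←P4
  20='e' goto a→21
  21='ea' goto d→22
  22='ead' goto e→23
  23='eade' goto ·  ←P5
  24='de' goto ·  ←P6

Failure links (BFS by depth):
  fail(1) 'b': from fail(0)=0 chase 'b': 0 ⇒ 0;  out=∅∪out(0)=∅
  fail(4) 'a': from fail(0)=0 chase 'a': 0 ⇒ 0;  out=∅∪out(0)=∅
  fail(17) 'd': from fail(0)=0 chase 'd': 0 ⇒ 0;  out=∅∪out(0)=∅
  fail(20) 'e': from fail(0)=0 chase 'e': 0 ⇒ 0;  out=∅∪out(0)=∅
  fail(2) 'ba': from fail(1)=0 chase 'a': 0 ⇒ 4;  out=∅∪out(4)=∅
  fail(5) 'ae': from fail(4)=0 chase 'e': 0 ⇒ 20;  out=∅∪out(20)=∅
  fail(9) 'bd': from fail(1)=0 chase 'd': 0 ⇒ 17;  out=∅∪out(17)=∅
  fail(14) 'ab': from fail(4)=0 chase 'b': 0 ⇒ 1;  out=∅∪out(1)=∅
  fail(18) 'da': from fail(17)=0 chase 'a': 0 ⇒ 4;  out=∅∪out(4)=∅
  fail(21) 'ea': from fail(20)=0 chase 'a': 0 ⇒ 4;  out=∅∪out(4)=∅
  fail(24) 'de': from fail(17)=0 chase 'e': 0 ⇒ 20;  out={6}∪out(20)={6}
  fail(3) 'bad': from fail(2)=4 chase 'd': 4→0 ⇒ 17;  out={0}∪out(17)={0}
  fail(6) 'aee': from fail(5)=20 chase 'e': 20→0 ⇒ 20;  out=∅∪out(20)=∅
  fail(10) 'bde': from fail(9)=17 chase 'e': 17 ⇒ 24;  out=∅∪out(24)={6}
  fail(15) 'aba': from fail(14)=1 chase 'a': 1 ⇒ 2;  out=∅∪out(2)=∅
  fail(19) 'daa': from fail(18)=4 chase 'a': 4→0 ⇒ 4;  out={4}∪out(4)={4}
  fail(22) 'ead': from fail(21)=4 chase 'd': 4→0 ⇒ 17;  out=∅∪out(17)=∅
  fail(7) 'aeee': from fail(6)=20 chase 'e': 20→0 ⇒ 20;  out=∅∪out(20)=∅
  fail(11) 'bded': from fail(10)=24 chase 'd': 24→20→0 ⇒ 17;  out=∅∪out(17)=∅
  fail(16) 'abad': from fail(15)=2 chase 'd': 2 ⇒ 3;  out={3}∪out(3)={0,3}
  fail(23) 'eade': from fail(22)=17 chase 'e': 17 ⇒ 24;  out={5}∪out(24)={5,6}
  fail(8) 'aeeea': from fail(7)=20 chase 'a': 20 ⇒ 21;  out={1}∪out(21)={1}
  fail(12) 'bdeda': from fail(11)=17 chase 'a': 17 ⇒ 18;  out=∅∪out(18)=∅
  fail(13) 'bdedaa': from fail(12)=18 chase 'a': 18 ⇒ 19;  out={2}∪out(19)={2,4}

Text stream:
i=0 'b': node 0→1
i=1 'e': node 1→20 (via fail)
i=2 'a': node 20→21
i=3 'e': node 21→5 (via fail)
i=4 'e': node 5→6
i=5 'e': node 6→7
i=6 'a': node 7→8  emit P1@[2:6]
i=7 'd': node 8→22 (via fail)
i=8 'e': node 22→23  emit P5@[5:8],P6@[7:8]
i=9 'b': node 23→1 (via fail)
i=10 'd': node 1→9
i=11 'e': node 9→10  emit P6@[10:11]
i=12 'a': node 10→21 (via fail)
i=13 'b': node 21→14 (via fail)
i=14 'e': node 14→20 (via fail)
i=15 'b': node 20→1 (via fail)
i=16 'c': node 1→0 (via fail)
i=17 'c': node 0→0
i=18 'd': node 0→17
i=19 'b': node 17→1 (via fail)
i=20 'd': node 1→9
i=21 'e': node 9→10  emit P6@[20:21]
i=22 'd': node 10→11
i=23 'a': node 11→12
i=24 'a': node 12→13  emit P2@[19:24],P4@[22:24]
i=25 'a': node 13→4 (via fail)
i=26 'e': node 4→5
i=27 'e': node 5→6
i=28 'e': node 6→7
i=29 'a': node 7→8  emit P1@[25:29]
i=30 'b': node 8→14 (via fail)
i=31 'b': node 14→1 (via fail)
i=32 'd': node 1→9
i=33 'e': node 9→10  emit P6@[32:33]
i=34 'd': node 10→11
i=35 'a': node 11→12
i=36 'a': node 12→13  emit P2@[31:36],P4@[34:36]
i=37 'd': node 13→17 (via fail)
i=38 'e': node 17→24  emit P6@[37:38]
i=39 'a': node 24→21 (via fail)
i=40 'd': node 21→22
i=41 'e': node 22→23  emit P5@[38:41],P6@[40:41]
i=42 'e': node 23→20 (via fail)
i=43 'd': node 20→17 (via fail)
i=44 'd': node 17→17 (via fail)
i=45 'e': node 17→24  emit P6@[44:45]
i=46 'b': node 24→1 (via fail)
i=47 'a': node 1→2
i=48 'b': node 2→14 (via fail)
i=49 'a': node 14→15
i=50 'd': node 15→16  emit P0@[48:50],P3@[47:50]
i=51 'a': node 16→18 (via fail)
i=52 'e': node 18→5 (via fail)
i=53 'e': node 5→6
i=54 'e': node 6→7
i=55 'a': node 7→8  emit P1@[51:55]
i=56 'b': node 8→14 (via fail)
i=57 'a': node 14→15
i=58 'd': node 15→16  emit P0@[56:58],P3@[55:58]
i=59 'd': node 16→17 (via fail)
i=60 'c': node 17→0 (via fail)
i=61 'c': node 0→0
i=62 'd': node 0→17
i=63 'e': node 17→24  emit P6@[62:63]

Result: [[6,1],[8,5],[8,6],[11,6],[21,6],[24,2],[24,4],[29,1],[33,6],[36,2],[36,4],[38,6],[41,5],[41,6],[45,6],[50,0],[50,3],[55,1],[58,0],[58,3],[63,6]]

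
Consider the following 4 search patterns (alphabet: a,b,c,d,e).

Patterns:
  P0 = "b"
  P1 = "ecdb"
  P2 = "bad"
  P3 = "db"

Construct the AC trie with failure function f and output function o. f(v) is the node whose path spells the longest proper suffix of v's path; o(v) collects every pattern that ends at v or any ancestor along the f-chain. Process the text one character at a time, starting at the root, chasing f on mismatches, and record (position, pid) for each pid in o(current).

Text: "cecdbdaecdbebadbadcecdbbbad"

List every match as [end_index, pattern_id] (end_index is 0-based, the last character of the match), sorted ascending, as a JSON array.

Construct AC machine:
Trie nodes:
  n0 'ε': b→1 d→8 e→2
  n1 'b': a→6  [P0 ends]
  n2 'e': c→3
  n3 'ec': d→4
  n4 'ecd': b→5
  n5 'ecdb': ·  [P1 ends]
  n6 'ba': d→7
  n7 'bad': ·  [P2 ends]
  n8 'd': b→9
  n9 'db': ·  [P3 ends]

Failure links (BFS by depth):
  n1('b'): parent n0 fail=0; on 'b' 0 → fail=0;  out {0}∪∅={0}
  n2('e'): parent n0 fail=0; on 'e' 0 → fail=0;  out ∅∪∅=∅
  n8('d'): parent n0 fail=0; on 'd' 0 → fail=0;  out ∅∪∅=∅
  n3('ec'): parent n2 fail=0; on 'c' 0 → fail=0;  out ∅∪∅=∅
  n6('ba'): parent n1 fail=0; on 'a' 0 → fail=0;  out ∅∪∅=∅
  n9('db'): parent n8 fail=0; on 'b' 0 → fail=1;  out {3}∪{0}={0,3}
  n4('ecd'): parent n3 fail=0; on 'd' 0 → fail=8;  out ∅∪∅=∅
  n7('bad'): parent n6 fail=0; on 'd' 0 → fail=8;  out {2}∪∅={2}
  n5('ecdb'): parent n4 fail=8; on 'b' 8 → fail=9;  out {1}∪{0,3}={0,1,3}

Text stream:
[0] read 'c'  n0⇒n0
[1] read 'e'  n0⇒n2
[2] read 'c'  n2⇒n3
[3] read 'd'  n3⇒n4
[4] read 'b'  n4⇒n5  ** P0@[4:4],P1@[1:4],P3@[3:4]
[5] read 'd'  n5⇒n8 ·f
[6] read 'a'  n8⇒n0 ·f
[7] read 'e'  n0⇒n2
[8] read 'c'  n2⇒n3
[9] read 'd'  n3⇒n4
[10] read 'b'  n4⇒n5  ** P0@[10:10],P1@[7:10],P3@[9:10]
[11] read 'e'  n5⇒n2 ·f
[12] read 'b'  n2⇒n1 ·f  ** P0@[12:12]
[13] read 'a'  n1⇒n6
[14] read 'd'  n6⇒n7  ** P2@[12:14]
[15] read 'b'  n7⇒n9 ·f  ** P0@[15:15],P3@[14:15]
[16] read 'a'  n9⇒n6 ·f
[17] read 'd'  n6⇒n7  ** P2@[15:17]
[18] read 'c'  n7⇒n0 ·f
[19] read 'e'  n0⇒n2
[20] read 'c'  n2⇒n3
[21] read 'd'  n3⇒n4
[22] read 'b'  n4⇒n5  ** P0@[22:22],P1@[19:22],P3@[21:22]
[23] read 'b'  n5⇒n1 ·f  ** P0@[23:23]
[24] read 'b'  n1⇒n1 ·f  ** P0@[24:24]
[25] read 'a'  n1⇒n6
[26] read 'd'  n6⇒n7  ** P2@[24:26]

Result: [[4,0],[4,1],[4,3],[10,0],[10,1],[10,3],[12,0],[14,2],[15,0],[15,3],[17,2],[22,0],[22,1],[22,3],[23,0],[24,0],[26,2]]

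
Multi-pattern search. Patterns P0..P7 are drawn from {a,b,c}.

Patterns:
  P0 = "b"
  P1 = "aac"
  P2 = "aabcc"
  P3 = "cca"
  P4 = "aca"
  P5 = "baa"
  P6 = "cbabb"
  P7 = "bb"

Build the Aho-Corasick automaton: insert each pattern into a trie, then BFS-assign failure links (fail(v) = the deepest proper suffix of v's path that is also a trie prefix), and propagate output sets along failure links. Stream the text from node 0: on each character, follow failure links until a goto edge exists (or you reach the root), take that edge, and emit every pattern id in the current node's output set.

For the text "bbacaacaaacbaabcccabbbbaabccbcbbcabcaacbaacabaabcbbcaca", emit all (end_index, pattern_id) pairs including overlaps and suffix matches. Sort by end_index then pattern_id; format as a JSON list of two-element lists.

Construct AC machine:
Trie (insert patterns):
  n0 'ε': a→2 b→1 c→8
  n1 'b': a→13 b→19  ←P0
  n2 'a': a→3 c→11
  n3 'aa': b→5 c→4
  n4 'aac': ·  ←P1
  n5 'aab': c→6
  n6 'aabc': c→7
  n7 'aabcc': ·  ←P2
  n8 'c': b→15 c→9
  n9 'cc': a→10
  n10 'cca': ·  ←P3
  n11 'ac': a→12
  n12 'aca': ·  ←P4
  n13 'ba': a→14
  n14 'baa': ·  ←P5
  n15 'cb': a→16
  n16 'cba': b→17
  n17 'cbab': b→18
  n18 'cbabb': ·  ←P6
  n19 'bb': ·  ←P7

Failure links (BFS by depth):
  fail(1) 'b': from fail(0)=0 chase 'b': 0 ⇒ 0;  out={0}∪out(0)={0}
  fail(2) 'a': from fail(0)=0 chase 'a': 0 ⇒ 0;  out=∅∪out(0)=∅
  fail(8) 'c': from fail(0)=0 chase 'c': 0 ⇒ 0;  out=∅∪out(0)=∅
  fail(3) 'aa': from fail(2)=0 chase 'a': 0 ⇒ 2;  out=∅∪out(2)=∅
  fail(9) 'cc': from fail(8)=0 chase 'c': 0 ⇒ 8;  out=∅∪out(8)=∅
  fail(11) 'ac': from fail(2)=0 chase 'c': 0 ⇒ 8;  out=∅∪out(8)=∅
  fail(13) 'ba': from fail(1)=0 chase 'a': 0 ⇒ 2;  out=∅∪out(2)=∅
  fail(15) 'cb': from fail(8)=0 chase 'b': 0 ⇒ 1;  out=∅∪out(1)={0}
  fail(19) 'bb': from fail(1)=0 chase 'b': 0 ⇒ 1;  out={7}∪out(1)={0,7}
  fail(4) 'aac': from fail(3)=2 chase 'c': 2 ⇒ 11;  out={1}∪out(11)={1}
  fail(5) 'aab': from fail(3)=2 chase 'b': 2→0 ⇒ 1;  out=∅∪out(1)={0}
  fail(10) 'cca': from fail(9)=8 chase 'a': 8→0 ⇒ 2;  out={3}∪out(2)={3}
  fail(12) 'aca': from fail(11)=8 chase 'a': 8→0 ⇒ 2;  out={4}∪out(2)={4}
  fail(14) 'baa': from fail(13)=2 chase 'a': 2 ⇒ 3;  out={5}∪out(3)={5}
  fail(16) 'cba': from fail(15)=1 chase 'a': 1 ⇒ 13;  out=∅∪out(13)=∅
  fail(6) 'aabc': from fail(5)=1 chase 'c': 1→0 ⇒ 8;  out=∅∪out(8)=∅
  fail(17) 'cbab': from fail(16)=13 chase 'b': 13→2→0 ⇒ 1;  out=∅∪out(1)={0}
  fail(7) 'aabcc': from fail(6)=8 chase 'c': 8 ⇒ 9;  out={2}∪out(9)={2}
  fail(18) 'cbabb': from fail(17)=1 chase 'b': 1 ⇒ 19;  out={6}∪out(19)={0,6,7}

Text stream:
pos 0 'b': at 1  emit P0@[0:0]
pos 1 'b': at 19  emit P0@[1:1],P7@[0:1]
pos 2 'a': at 13 (fail-walked)
pos 3 'c': at 11 (fail-walked)
pos 4 'a': at 12  emit P4@[2:4]
pos 5 'a': at 3 (fail-walked)
pos 6 'c': at 4  emit P1@[4:6]
pos 7 'a': at 12 (fail-walked)  emit P4@[5:7]
pos 8 'a': at 3 (fail-walked)
pos 9 'a': at 3 (fail-walked)
pos 10 'c': at 4  emit P1@[8:10]
pos 11 'b': at 15 (fail-walked)  emit P0@[11:11]
pos 12 'a': at 16
pos 13 'a': at 14 (fail-walked)  emit P5@[11:13]
pos 14 'b': at 5 (fail-walked)  emit P0@[14:14]
pos 15 'c': at 6
pos 16 'c': at 7  emit P2@[12:16]
pos 17 'c': at 9 (fail-walked)
pos 18 'a': at 10  emit P3@[16:18]
pos 19 'b': at 1 (fail-walked)  emit P0@[19:19]
pos 20 'b': at 19  emit P0@[20:20],P7@[19:20]
pos 21 'b': at 19 (fail-walked)  emit P0@[21:21],P7@[20:21]
pos 22 'b': at 19 (fail-walked)  emit P0@[22:22],P7@[21:22]
pos 23 'a': at 13 (fail-walked)
pos 24 'a': at 14  emit P5@[22:24]
pos 25 'b': at 5 (fail-walked)  emit P0@[25:25]
pos 26 'c': at 6
pos 27 'c': at 7  emit P2@[23:27]
pos 28 'b': at 15 (fail-walked)  emit P0@[28:28]
pos 29 'c': at 8 (fail-walked)
pos 30 'b': at 15  emit P0@[30:30]
pos 31 'b': at 19 (fail-walked)  emit P0@[31:31],P7@[30:31]
pos 32 'c': at 8 (fail-walked)
pos 33 'a': at 2 (fail-walked)
pos 34 'b': at 1 (fail-walked)  emit P0@[34:34]
pos 35 'c': at 8 (fail-walked)
pos 36 'a': at 2 (fail-walked)
pos 37 'a': at 3
pos 38 'c': at 4  emit P1@[36:38]
pos 39 'b': at 15 (fail-walked)  emit P0@[39:39]
pos 40 'a': at 16
pos 41 'a': at 14 (fail-walked)  emit P5@[39:41]
pos 42 'c': at 4 (fail-walked)  emit P1@[40:42]
pos 43 'a': at 12 (fail-walked)  emit P4@[41:43]
pos 44 'b': at 1 (fail-walked)  emit P0@[44:44]
pos 45 'a': at 13
pos 46 'a': at 14  emit P5@[44:46]
pos 47 'b': at 5 (fail-walked)  emit P0@[47:47]
pos 48 'c': at 6
pos 49 'b': at 15 (fail-walked)  emit P0@[49:49]
pos 50 'b': at 19 (fail-walked)  emit P0@[50:50],P7@[49:50]
pos 51 'c': at 8 (fail-walked)
pos 52 'a': at 2 (fail-walked)
pos 53 'c': at 11
pos 54 'a': at 12  emit P4@[52:54]

Matches: [[0,0],[1,0],[1,7],[4,4],[6,1],[7,4],[10,1],[11,0],[13,5],[14,0],[16,2],[18,3],[19,0],[20,0],[20,7],[21,0],[21,7],[22,0],[22,7],[24,5],[25,0],[27,2],[28,0],[30,0],[31,0],[31,7],[34,0],[38,1],[39,0],[41,5],[42,1],[43,4],[44,0],[46,5],[47,0],[49,0],[50,0],[50,7],[54,4]]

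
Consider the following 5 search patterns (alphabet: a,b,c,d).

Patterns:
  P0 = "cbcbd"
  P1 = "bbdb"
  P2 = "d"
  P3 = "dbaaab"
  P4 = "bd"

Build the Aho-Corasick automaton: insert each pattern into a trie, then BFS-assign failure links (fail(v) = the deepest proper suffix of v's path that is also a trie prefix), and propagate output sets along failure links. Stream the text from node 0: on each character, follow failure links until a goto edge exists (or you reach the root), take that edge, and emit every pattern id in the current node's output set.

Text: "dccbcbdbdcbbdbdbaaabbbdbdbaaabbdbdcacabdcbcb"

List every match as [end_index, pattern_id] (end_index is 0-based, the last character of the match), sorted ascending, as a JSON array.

Construct AC machine:
Trie nodes:
  0='ε' goto b→6 c→1 d→10
  1='c' goto b→2
  2='cb' goto c→3
  3='cbc' goto b→4
  4='cbcb' goto d→5
  5='cbcbd' goto ·  ←P0
  6='b' goto b→7 d→16
  7='bb' goto d→8
  8='bbd' goto b→9
  9='bbdb' goto ·  ←P1
  10='d' goto b→11  ←P2
  11='db' goto a→12
  12='dba' goto a→13
  13='dbaa' goto a→14
  14='dbaaa' goto b→15
  15='dbaaab' goto ·  ←P3
  16='bd' goto ·  ←P4

BFS fail/out derivation:
  fail(1) 'c': from fail(0)=0 chase 'c': 0 ⇒ 0;  out=∅∪out(0)=∅
  fail(6) 'b': from fail(0)=0 chase 'b': 0 ⇒ 0;  out=∅∪out(0)=∅
  fail(10) 'd': from fail(0)=0 chase 'd': 0 ⇒ 0;  out={2}∪out(0)={2}
  fail(2) 'cb': from fail(1)=0 chase 'b': 0 ⇒ 6;  out=∅∪out(6)=∅
  fail(7) 'bb': from fail(6)=0 chase 'b': 0 ⇒ 6;  out=∅∪out(6)=∅
  fail(11) 'db': from fail(10)=0 chase 'b': 0 ⇒ 6;  out=∅∪out(6)=∅
  fail(16) 'bd': from fail(6)=0 chase 'd': 0 ⇒ 10;  out={4}∪out(10)={2,4}
  fail(3) 'cbc': from fail(2)=6 chase 'c': 6→0 ⇒ 1;  out=∅∪out(1)=∅
  fail(8) 'bbd': from fail(7)=6 chase 'd': 6 ⇒ 16;  out=∅∪out(16)={2,4}
  fail(12) 'dba': from fail(11)=6 chase 'a': 6→0 ⇒ 0;  out=∅∪out(0)=∅
  fail(4) 'cbcb': from fail(3)=1 chase 'b': 1 ⇒ 2;  out=∅∪out(2)=∅
  fail(9) 'bbdb': from fail(8)=16 chase 'b': 16→10 ⇒ 11;  out={1}∪out(11)={1}
  fail(13) 'dbaa': from fail(12)=0 chase 'a': 0 ⇒ 0;  out=∅∪out(0)=∅
  fail(5) 'cbcbd': from fail(4)=2 chase 'd': 2→6 ⇒ 16;  out={0}∪out(16)={0,2,4}
  fail(14) 'dbaaa': from fail(13)=0 chase 'a': 0 ⇒ 0;  out=∅∪out(0)=∅
  fail(15) 'dbaaab': from fail(14)=0 chase 'b': 0 ⇒ 6;  out={3}∪out(6)={3}

Run:
[0] read 'd'  n0⇒n10  → match P2@[0:0]
[1] read 'c'  n10⇒n1 ·f
[2] read 'c'  n1⇒n1 ·f
[3] read 'b'  n1⇒n2
[4] read 'c'  n2⇒n3
[5] read 'b'  n3⇒n4
[6] read 'd'  n4⇒n5  → match P0@[2:6],P2@[6:6],P4@[5:6]
[7] read 'b'  n5⇒n11 ·f
[8] read 'd'  n11⇒n16 ·f  → match P2@[8:8],P4@[7:8]
[9] read 'c'  n16⇒n1 ·f
[10] read 'b'  n1⇒n2
[11] read 'b'  n2⇒n7 ·f
[12] read 'd'  n7⇒n8  → match P2@[12:12],P4@[11:12]
[13] read 'b'  n8⇒n9  → match P1@[10:13]
[14] read 'd'  n9⇒n16 ·f  → match P2@[14:14],P4@[13:14]
[15] read 'b'  n16⇒n11 ·f
[16] read 'a'  n11⇒n12
[17] read 'a'  n12⇒n13
[18] read 'a'  n13⇒n14
[19] read 'b'  n14⇒n15  → match P3@[14:19]
[20] read 'b'  n15⇒n7 ·f
[21] read 'b'  n7⇒n7 ·f
[22] read 'd'  n7⇒n8  → match P2@[22:22],P4@[21:22]
[23] read 'b'  n8⇒n9  → match P1@[20:23]
[24] read 'd'  n9⇒n16 ·f  → match P2@[24:24],P4@[23:24]
[25] read 'b'  n16⇒n11 ·f
[26] read 'a'  n11⇒n12
[27] read 'a'  n12⇒n13
[28] read 'a'  n13⇒n14
[29] read 'b'  n14⇒n15  → match P3@[24:29]
[30] read 'b'  n15⇒n7 ·f
[31] read 'd'  n7⇒n8  → match P2@[31:31],P4@[30:31]
[32] read 'b'  n8⇒n9  → match P1@[29:32]
[33] read 'd'  n9⇒n16 ·f  → match P2@[33:33],P4@[32:33]
[34] read 'c'  n16⇒n1 ·f
[35] read 'a'  n1⇒n0 ·f
[36] read 'c'  n0⇒n1
[37] read 'a'  n1⇒n0 ·f
[38] read 'b'  n0⇒n6
[39] read 'd'  n6⇒n16  → match P2@[39:39],P4@[38:39]
[40] read 'c'  n16⇒n1 ·f
[41] read 'b'  n1⇒n2
[42] read 'c'  n2⇒n3
[43] read 'b'  n3⇒n4

Result: [[0,2],[6,0],[6,2],[6,4],[8,2],[8,4],[12,2],[12,4],[13,1],[14,2],[14,4],[19,3],[22,2],[22,4],[23,1],[24,2],[24,4],[29,3],[31,2],[31,4],[32,1],[33,2],[33,4],[39,2],[39,4]]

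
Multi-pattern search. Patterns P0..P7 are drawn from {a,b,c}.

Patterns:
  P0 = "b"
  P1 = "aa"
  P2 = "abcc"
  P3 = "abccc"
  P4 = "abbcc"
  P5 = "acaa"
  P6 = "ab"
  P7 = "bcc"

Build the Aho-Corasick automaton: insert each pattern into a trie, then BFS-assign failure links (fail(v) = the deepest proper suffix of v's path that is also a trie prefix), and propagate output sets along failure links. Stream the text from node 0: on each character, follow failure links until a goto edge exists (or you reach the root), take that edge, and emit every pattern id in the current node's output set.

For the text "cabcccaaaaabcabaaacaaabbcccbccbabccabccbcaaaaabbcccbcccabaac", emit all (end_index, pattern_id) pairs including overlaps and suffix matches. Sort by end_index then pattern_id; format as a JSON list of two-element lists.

Build automaton:
Trie nodes:
  n0 'ε': a→2 b→1
  n1 'b': c→14  [P0 ends]
  n2 'a': a→3 b→4 c→11
  n3 'aa': ·  [P1 ends]
  n4 'ab': b→8 c→5  [P6 ends]
  n5 'abc': c→6
  n6 'abcc': c→7  [P2 ends]
  n7 'abccc': ·  [P3 ends]
  n8 'abb': c→9
  n9 'abbc': c→10
  n10 'abbcc': ·  [P4 ends]
  n11 'ac': a→12
  n12 'aca': a→13
  n13 'acaa': ·  [P5 ends]
  n14 'bc': c→15
  n15 'bcc': ·  [P7 ends]

BFS fail/out derivation:
  n1('b'): parent n0 fail=0; on 'b' 0 → fail=0;  out {0}∪∅={0}
  n2('a'): parent n0 fail=0; on 'a' 0 → fail=0;  out ∅∪∅=∅
  n3('aa'): parent n2 fail=0; on 'a' 0 → fail=2;  out {1}∪∅={1}
  n4('ab'): parent n2 fail=0; on 'b' 0 → fail=1;  out {6}∪{0}={0,6}
  n11('ac'): parent n2 fail=0; on 'c' 0 → fail=0;  out ∅∪∅=∅
  n14('bc'): parent n1 fail=0; on 'c' 0 → fail=0;  out ∅∪∅=∅
  n5('abc'): parent n4 fail=1; on 'c' 1 → fail=14;  out ∅∪∅=∅
  n8('abb'): parent n4 fail=1; on 'b' 1→0 → fail=1;  out ∅∪{0}={0}
  n12('aca'): parent n11 fail=0; on 'a' 0 → fail=2;  out ∅∪∅=∅
  n15('bcc'): parent n14 fail=0; on 'c' 0 → fail=0;  out {7}∪∅={7}
  n6('abcc'): parent n5 fail=14; on 'c' 14 → fail=15;  out {2}∪{7}={2,7}
  n9('abbc'): parent n8 fail=1; on 'c' 1 → fail=14;  out ∅∪∅=∅
  n13('acaa'): parent n12 fail=2; on 'a' 2 → fail=3;  out {5}∪{1}={1,5}
  n7('abccc'): parent n6 fail=15; on 'c' 15→0 → fail=0;  out {3}∪∅={3}
  n10('abbcc'): parent n9 fail=14; on 'c' 14 → fail=15;  out {4}∪{7}={4,7}

Run:
i=0 'c': node 0→0
i=1 'a': node 0→2
i=2 'b': node 2→4  ** P0@[2:2],P6@[1:2]
i=3 'c': node 4→5
i=4 'c': node 5→6  ** P2@[1:4],P7@[2:4]
i=5 'c': node 6→7  ** P3@[1:5]
i=6 'a': node 7→2 (fail-walked)
i=7 'a': node 2→3  ** P1@[6:7]
i=8 'a': node 3→3 (fail-walked)  ** P1@[7:8]
i=9 'a': node 3→3 (fail-walked)  ** P1@[8:9]
i=10 'a': node 3→3 (fail-walked)  ** P1@[9:10]
i=11 'b': node 3→4 (fail-walked)  ** P0@[11:11],P6@[10:11]
i=12 'c': node 4→5
i=13 'a': node 5→2 (fail-walked)
i=14 'b': node 2→4  ** P0@[14:14],P6@[13:14]
i=15 'a': node 4→2 (fail-walked)
i=16 'a': node 2→3  ** P1@[15:16]
i=17 'a': node 3→3 (fail-walked)  ** P1@[16:17]
i=18 'c': node 3→11 (fail-walked)
i=19 'a': node 11→12
i=20 'a': node 12→13  ** P1@[19:20],P5@[17:20]
i=21 'a': node 13→3 (fail-walked)  ** P1@[20:21]
i=22 'b': node 3→4 (fail-walked)  ** P0@[22:22],P6@[21:22]
i=23 'b': node 4→8  ** P0@[23:23]
i=24 'c': node 8→9
i=25 'c': node 9→10  ** P4@[21:25],P7@[23:25]
i=26 'c': node 10→0 (fail-walked)
i=27 'b': node 0→1  ** P0@[27:27]
i=28 'c': node 1→14
i=29 'c': node 14→15  ** P7@[27:29]
i=30 'b': node 15→1 (fail-walked)  ** P0@[30:30]
i=31 'a': node 1→2 (fail-walked)
i=32 'b': node 2→4  ** P0@[32:32],P6@[31:32]
i=33 'c': node 4→5
i=34 'c': node 5→6  ** P2@[31:34],P7@[32:34]
i=35 'a': node 6→2 (fail-walked)
i=36 'b': node 2→4  ** P0@[36:36],P6@[35:36]
i=37 'c': node 4→5
i=38 'c': node 5→6  ** P2@[35:38],P7@[36:38]
i=39 'b': node 6→1 (fail-walked)  ** P0@[39:39]
i=40 'c': node 1→14
i=41 'a': node 14→2 (fail-walked)
i=42 'a': node 2→3  ** P1@[41:42]
i=43 'a': node 3→3 (fail-walked)  ** P1@[42:43]
i=44 'a': node 3→3 (fail-walked)  ** P1@[43:44]
i=45 'a': node 3→3 (fail-walked)  ** P1@[44:45]
i=46 'b': node 3→4 (fail-walked)  ** P0@[46:46],P6@[45:46]
i=47 'b': node 4→8  ** P0@[47:47]
i=48 'c': node 8→9
i=49 'c': node 9→10  ** P4@[45:49],P7@[47:49]
i=50 'c': node 10→0 (fail-walked)
i=51 'b': node 0→1  ** P0@[51:51]
i=52 'c': node 1→14
i=53 'c': node 14→15  ** P7@[51:53]
i=54 'c': node 15→0 (fail-walked)
i=55 'a': node 0→2
i=56 'b': node 2→4  ** P0@[56:56],P6@[55:56]
i=57 'a': node 4→2 (fail-walked)
i=58 'a': node 2→3  ** P1@[57:58]
i=59 'c': node 3→11 (fail-walked)

All matches (sorted): [[2,0],[2,6],[4,2],[4,7],[5,3],[7,1],[8,1],[9,1],[10,1],[11,0],[11,6],[14,0],[14,6],[16,1],[17,1],[20,1],[20,5],[21,1],[22,0],[22,6],[23,0],[25,4],[25,7],[27,0],[29,7],[30,0],[32,0],[32,6],[34,2],[34,7],[36,0],[36,6],[38,2],[38,7],[39,0],[42,1],[43,1],[44,1],[45,1],[46,0],[46,6],[47,0],[49,4],[49,7],[51,0],[53,7],[56,0],[56,6],[58,1]]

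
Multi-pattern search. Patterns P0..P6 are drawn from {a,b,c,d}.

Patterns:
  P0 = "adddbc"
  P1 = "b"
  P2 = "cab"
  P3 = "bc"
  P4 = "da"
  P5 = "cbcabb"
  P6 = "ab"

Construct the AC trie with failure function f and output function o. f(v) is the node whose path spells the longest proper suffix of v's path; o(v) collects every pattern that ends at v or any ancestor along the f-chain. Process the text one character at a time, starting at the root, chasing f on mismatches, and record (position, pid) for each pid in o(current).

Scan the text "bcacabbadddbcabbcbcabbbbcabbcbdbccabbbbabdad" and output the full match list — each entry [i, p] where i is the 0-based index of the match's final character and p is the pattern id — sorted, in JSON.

Construct AC machine:
Trie nodes:
  n0 'ε': a→1 b→7 c→8 d→12
  n1 'a': b→19 d→2
  n2 'ad': d→3
  n3 'add': d→4
  n4 'addd': b→5
  n5 'adddb': c→6
  n6 'adddbc': ·  ←P0
  n7 'b': c→11  ←P1
  n8 'c': a→9 b→14
  n9 'ca': b→10
  n10 'cab': ·  ←P2
  n11 'bc': ·  ←P3
  n12 'd': a→13
  n13 'da': ·  ←P4
  n14 'cb': c→15
  n15 'cbc': a→16
  n16 'cbca': b→17
  n17 'cbcab': b→18
  n18 'cbcabb': ·  ←P5
  n19 'ab': ·  ←P6

BFS fail/out derivation:
  fail(1) 'a': from fail(0)=0 chase 'a': 0 ⇒ 0;  out=∅∪out(0)=∅
  fail(7) 'b': from fail(0)=0 chase 'b': 0 ⇒ 0;  out={1}∪out(0)={1}
  fail(8) 'c': from fail(0)=0 chase 'c': 0 ⇒ 0;  out=∅∪out(0)=∅
  fail(12) 'd': from fail(0)=0 chase 'd': 0 ⇒ 0;  out=∅∪out(0)=∅
  fail(2) 'ad': from fail(1)=0 chase 'd': 0 ⇒ 12;  out=∅∪out(12)=∅
  fail(9) 'ca': from fail(8)=0 chase 'a': 0 ⇒ 1;  out=∅∪out(1)=∅
  fail(11) 'bc': from fail(7)=0 chase 'c': 0 ⇒ 8;  out={3}∪out(8)={3}
  fail(13) 'da': from fail(12)=0 chase 'a': 0 ⇒ 1;  out={4}∪out(1)={4}
  fail(14) 'cb': from fail(8)=0 chase 'b': 0 ⇒ 7;  out=∅∪out(7)={1}
  fail(19) 'ab': from fail(1)=0 chase 'b': 0 ⇒ 7;  out={6}∪out(7)={1,6}
  fail(3) 'add': from fail(2)=12 chase 'd': 12→0 ⇒ 12;  out=∅∪out(12)=∅
  fail(10) 'cab': from fail(9)=1 chase 'b': 1 ⇒ 19;  out={2}∪out(19)={1,2,6}
  fail(15) 'cbc': from fail(14)=7 chase 'c': 7 ⇒ 11;  out=∅∪out(11)={3}
  fail(4) 'addd': from fail(3)=12 chase 'd': 12→0 ⇒ 12;  out=∅∪out(12)=∅
  fail(16) 'cbca': from fail(15)=11 chase 'a': 11→8 ⇒ 9;  out=∅∪out(9)=∅
  fail(5) 'adddb': from fail(4)=12 chase 'b': 12→0 ⇒ 7;  out=∅∪out(7)={1}
  fail(17) 'cbcab': from fail(16)=9 chase 'b': 9 ⇒ 10;  out=∅∪out(10)={1,2,6}
  fail(6) 'adddbc': from fail(5)=7 chase 'c': 7 ⇒ 11;  out={0}∪out(11)={0,3}
  fail(18) 'cbcabb': from fail(17)=10 chase 'b': 10→19→7→0 ⇒ 7;  out={5}∪out(7)={1,5}

Run:
pos 0 'b': at 7  ** P1@[0:0]
pos 1 'c': at 11  ** P3@[0:1]
pos 2 'a': at 9 ·f
pos 3 'c': at 8 ·f
pos 4 'a': at 9
pos 5 'b': at 10  ** P1@[5:5],P2@[3:5],P6@[4:5]
pos 6 'b': at 7 ·f  ** P1@[6:6]
pos 7 'a': at 1 ·f
pos 8 'd': at 2
pos 9 'd': at 3
pos 10 'd': at 4
pos 11 'b': at 5  ** P1@[11:11]
pos 12 'c': at 6  ** P0@[7:12],P3@[11:12]
pos 13 'a': at 9 ·f
pos 14 'b': at 10  ** P1@[14:14],P2@[12:14],P6@[13:14]
pos 15 'b': at 7 ·f  ** P1@[15:15]
pos 16 'c': at 11  ** P3@[15:16]
pos 17 'b': at 14 ·f  ** P1@[17:17]
pos 18 'c': at 15  ** P3@[17:18]
pos 19 'a': at 16
pos 20 'b': at 17  ** P1@[20:20],P2@[18:20],P6@[19:20]
pos 21 'b': at 18  ** P1@[21:21],P5@[16:21]
pos 22 'b': at 7 ·f  ** P1@[22:22]
pos 23 'b': at 7 ·f  ** P1@[23:23]
pos 24 'c': at 11  ** P3@[23:24]
pos 25 'a': at 9 ·f
pos 26 'b': at 10  ** P1@[26:26],P2@[24:26],P6@[25:26]
pos 27 'b': at 7 ·f  ** P1@[27:27]
pos 28 'c': at 11  ** P3@[27:28]
pos 29 'b': at 14 ·f  ** P1@[29:29]
pos 30 'd': at 12 ·f
pos 31 'b': at 7 ·f  ** P1@[31:31]
pos 32 'c': at 11  ** P3@[31:32]
pos 33 'c': at 8 ·f
pos 34 'a': at 9
pos 35 'b': at 10  ** P1@[35:35],P2@[33:35],P6@[34:35]
pos 36 'b': at 7 ·f  ** P1@[36:36]
pos 37 'b': at 7 ·f  ** P1@[37:37]
pos 38 'b': at 7 ·f  ** P1@[38:38]
pos 39 'a': at 1 ·f
pos 40 'b': at 19  ** P1@[40:40],P6@[39:40]
pos 41 'd': at 12 ·f
pos 42 'a': at 13  ** P4@[41:42]
pos 43 'd': at 2 ·f

Matches: [[0,1],[1,3],[5,1],[5,2],[5,6],[6,1],[11,1],[12,0],[12,3],[14,1],[14,2],[14,6],[15,1],[16,3],[17,1],[18,3],[20,1],[20,2],[20,6],[21,1],[21,5],[22,1],[23,1],[24,3],[26,1],[26,2],[26,6],[27,1],[28,3],[29,1],[31,1],[32,3],[35,1],[35,2],[35,6],[36,1],[37,1],[38,1],[40,1],[40,6],[42,4]]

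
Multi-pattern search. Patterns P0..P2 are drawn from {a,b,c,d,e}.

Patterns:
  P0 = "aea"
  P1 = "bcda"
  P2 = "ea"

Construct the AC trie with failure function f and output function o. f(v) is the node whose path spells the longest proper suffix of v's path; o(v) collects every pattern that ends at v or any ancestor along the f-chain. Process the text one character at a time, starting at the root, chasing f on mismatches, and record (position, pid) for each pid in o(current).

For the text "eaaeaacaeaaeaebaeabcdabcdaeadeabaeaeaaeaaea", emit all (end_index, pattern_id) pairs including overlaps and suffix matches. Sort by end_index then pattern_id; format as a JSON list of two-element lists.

Build automaton:
Trie nodes:
  n0 'ε': a→1 b→4 e→8
  n1 'a': e→2
  n2 'ae': a→3
  n3 'aea': ·  ←P0
  n4 'b': c→5
  n5 'bc': d→6
  n6 'bcd': a→7
  n7 'bcda': ·  ←P1
  n8 'e': a→9
  n9 'ea': ·  ←P2

BFS fail/out derivation:
  fail(1) 'a': from fail(0)=0 chase 'a': 0 ⇒ 0;  out=∅∪out(0)=∅
  fail(4) 'b': from fail(0)=0 chase 'b': 0 ⇒ 0;  out=∅∪out(0)=∅
  fail(8) 'e': from fail(0)=0 chase 'e': 0 ⇒ 0;  out=∅∪out(0)=∅
  fail(2) 'ae': from fail(1)=0 chase 'e': 0 ⇒ 8;  out=∅∪out(8)=∅
  fail(5) 'bc': from fail(4)=0 chase 'c': 0 ⇒ 0;  out=∅∪out(0)=∅
  fail(9) 'ea': from fail(8)=0 chase 'a': 0 ⇒ 1;  out={2}∪out(1)={2}
  fail(3) 'aea': from fail(2)=8 chase 'a': 8 ⇒ 9;  out={0}∪out(9)={0,2}
  fail(6) 'bcd': from fail(5)=0 chase 'd': 0 ⇒ 0;  out=∅∪out(0)=∅
  fail(7) 'bcda': from fail(6)=0 chase 'a': 0 ⇒ 1;  out={1}∪out(1)={1}

Scan:
pos 0 'e': at 8
pos 1 'a': at 9  ** P2@[0:1]
pos 2 'a': at 1 (fail-walked)
pos 3 'e': at 2
pos 4 'a': at 3  ** P0@[2:4],P2@[3:4]
pos 5 'a': at 1 (fail-walked)
pos 6 'c': at 0 (fail-walked)
pos 7 'a': at 1
pos 8 'e': at 2
pos 9 'a': at 3  ** P0@[7:9],P2@[8:9]
pos 10 'a': at 1 (fail-walked)
pos 11 'e': at 2
pos 12 'a': at 3  ** P0@[10:12],P2@[11:12]
pos 13 'e': at 2 (fail-walked)
pos 14 'b': at 4 (fail-walked)
pos 15 'a': at 1 (fail-walked)
pos 16 'e': at 2
pos 17 'a': at 3  ** P0@[15:17],P2@[16:17]
pos 18 'b': at 4 (fail-walked)
pos 19 'c': at 5
pos 20 'd': at 6
pos 21 'a': at 7  ** P1@[18:21]
pos 22 'b': at 4 (fail-walked)
pos 23 'c': at 5
pos 24 'd': at 6
pos 25 'a': at 7  ** P1@[22:25]
pos 26 'e': at 2 (fail-walked)
pos 27 'a': at 3  ** P0@[25:27],P2@[26:27]
pos 28 'd': at 0 (fail-walked)
pos 29 'e': at 8
pos 30 'a': at 9  ** P2@[29:30]
pos 31 'b': at 4 (fail-walked)
pos 32 'a': at 1 (fail-walked)
pos 33 'e': at 2
pos 34 'a': at 3  ** P0@[32:34],P2@[33:34]
pos 35 'e': at 2 (fail-walked)
pos 36 'a': at 3  ** P0@[34:36],P2@[35:36]
pos 37 'a': at 1 (fail-walked)
pos 38 'e': at 2
pos 39 'a': at 3  ** P0@[37:39],P2@[38:39]
pos 40 'a': at 1 (fail-walked)
pos 41 'e': at 2
pos 42 'a': at 3  ** P0@[40:42],P2@[41:42]

All matches (sorted): [[1,2],[4,0],[4,2],[9,0],[9,2],[12,0],[12,2],[17,0],[17,2],[21,1],[25,1],[27,0],[27,2],[30,2],[34,0],[34,2],[36,0],[36,2],[39,0],[39,2],[42,0],[42,2]]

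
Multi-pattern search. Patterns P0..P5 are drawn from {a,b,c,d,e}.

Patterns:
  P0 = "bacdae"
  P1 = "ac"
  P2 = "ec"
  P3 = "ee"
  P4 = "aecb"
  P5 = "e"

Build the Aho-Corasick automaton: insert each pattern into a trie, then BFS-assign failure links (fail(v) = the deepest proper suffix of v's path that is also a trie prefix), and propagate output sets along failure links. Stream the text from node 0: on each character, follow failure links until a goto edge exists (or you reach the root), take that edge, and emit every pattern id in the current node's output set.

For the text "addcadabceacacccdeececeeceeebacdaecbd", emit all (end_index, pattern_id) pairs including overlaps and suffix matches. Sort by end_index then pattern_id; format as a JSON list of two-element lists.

Construct AC machine:
Trie nodes:
  n0 'ε': a→7 b→1 e→9
  n1 'b': a→2
  n2 'ba': c→3
  n3 'bac': d→4
  n4 'bacd': a→5
  n5 'bacda': e→6
  n6 'bacdae': ·  [P0 ends]
  n7 'a': c→8 e→12
  n8 'ac': ·  [P1 ends]
  n9 'e': c→10 e→11  [P5 ends]
  n10 'ec': ·  [P2 ends]
  n11 'ee': ·  [P3 ends]
  n12 'ae': c→13
  n13 'aec': b→14
  n14 'aecb': ·  [P4 ends]

Failure links (BFS by depth):
  fail(1) 'b': from fail(0)=0 chase 'b': 0 ⇒ 0;  out=∅∪out(0)=∅
  fail(7) 'a': from fail(0)=0 chase 'a': 0 ⇒ 0;  out=∅∪out(0)=∅
  fail(9) 'e': from fail(0)=0 chase 'e': 0 ⇒ 0;  out={5}∪out(0)={5}
  fail(2) 'ba': from fail(1)=0 chase 'a': 0 ⇒ 7;  out=∅∪out(7)=∅
  fail(8) 'ac': from fail(7)=0 chase 'c': 0 ⇒ 0;  out={1}∪out(0)={1}
  fail(10) 'ec': from fail(9)=0 chase 'c': 0 ⇒ 0;  out={2}∪out(0)={2}
  fail(11) 'ee': from fail(9)=0 chase 'e': 0 ⇒ 9;  out={3}∪out(9)={3,5}
  fail(12) 'ae': from fail(7)=0 chase 'e': 0 ⇒ 9;  out=∅∪out(9)={5}
  fail(3) 'bac': from fail(2)=7 chase 'c': 7 ⇒ 8;  out=∅∪out(8)={1}
  fail(13) 'aec': from fail(12)=9 chase 'c': 9 ⇒ 10;  out=∅∪out(10)={2}
  fail(4) 'bacd': from fail(3)=8 chase 'd': 8→0 ⇒ 0;  out=∅∪out(0)=∅
  fail(14) 'aecb': from fail(13)=10 chase 'b': 10→0 ⇒ 1;  out={4}∪out(1)={4}
  fail(5) 'bacda': from fail(4)=0 chase 'a': 0 ⇒ 7;  out=∅∪out(7)=∅
  fail(6) 'bacdae': from fail(5)=7 chase 'e': 7 ⇒ 12;  out={0}∪out(12)={0,5}

Text stream:
[0] read 'a'  n0⇒n7
[1] read 'd'  n7⇒n0 (fail-walked)
[2] read 'd'  n0⇒n0
[3] read 'c'  n0⇒n0
[4] read 'a'  n0⇒n7
[5] read 'd'  n7⇒n0 (fail-walked)
[6] read 'a'  n0⇒n7
[7] read 'b'  n7⇒n1 (fail-walked)
[8] read 'c'  n1⇒n0 (fail-walked)
[9] read 'e'  n0⇒n9  ** P5@[9:9]
[10] read 'a'  n9⇒n7 (fail-walked)
[11] read 'c'  n7⇒n8  ** P1@[10:11]
[12] read 'a'  n8⇒n7 (fail-walked)
[13] read 'c'  n7⇒n8  ** P1@[12:13]
[14] read 'c'  n8⇒n0 (fail-walked)
[15] read 'c'  n0⇒n0
[16] read 'd'  n0⇒n0
[17] read 'e'  n0⇒n9  ** P5@[17:17]
[18] read 'e'  n9⇒n11  ** P3@[17:18],P5@[18:18]
[19] read 'c'  n11⇒n10 (fail-walked)  ** P2@[18:19]
[20] read 'e'  n10⇒n9 (fail-walked)  ** P5@[20:20]
[21] read 'c'  n9⇒n10  ** P2@[20:21]
[22] read 'e'  n10⇒n9 (fail-walked)  ** P5@[22:22]
[23] read 'e'  n9⇒n11  ** P3@[22:23],P5@[23:23]
[24] read 'c'  n11⇒n10 (fail-walked)  ** P2@[23:24]
[25] read 'e'  n10⇒n9 (fail-walked)  ** P5@[25:25]
[26] read 'e'  n9⇒n11  ** P3@[25:26],P5@[26:26]
[27] read 'e'  n11⇒n11 (fail-walked)  ** P3@[26:27],P5@[27:27]
[28] read 'b'  n11⇒n1 (fail-walked)
[29] read 'a'  n1⇒n2
[30] read 'c'  n2⇒n3  ** P1@[29:30]
[31] read 'd'  n3⇒n4
[32] read 'a'  n4⇒n5
[33] read 'e'  n5⇒n6  ** P0@[28:33],P5@[33:33]
[34] read 'c'  n6⇒n13 (fail-walked)  ** P2@[33:34]
[35] read 'b'  n13⇒n14  ** P4@[32:35]
[36] read 'd'  n14⇒n0 (fail-walked)

Result: [[9,5],[11,1],[13,1],[17,5],[18,3],[18,5],[19,2],[20,5],[21,2],[22,5],[23,3],[23,5],[24,2],[25,5],[26,3],[26,5],[27,3],[27,5],[30,1],[33,0],[33,5],[34,2],[35,4]]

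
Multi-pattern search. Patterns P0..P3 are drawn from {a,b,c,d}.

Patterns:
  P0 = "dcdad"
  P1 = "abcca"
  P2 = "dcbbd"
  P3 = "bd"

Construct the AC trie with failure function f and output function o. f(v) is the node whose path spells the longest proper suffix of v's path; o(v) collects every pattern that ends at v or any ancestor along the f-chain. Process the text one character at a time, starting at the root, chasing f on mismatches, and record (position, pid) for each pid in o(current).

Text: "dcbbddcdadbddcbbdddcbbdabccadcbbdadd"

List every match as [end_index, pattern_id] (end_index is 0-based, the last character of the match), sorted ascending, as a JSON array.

Build automaton:
Trie (insert patterns):
  n0 'ε': a→6 b→14 d→1
  n1 'd': c→2
  n2 'dc': b→11 d→3
  n3 'dcd': a→4
  n4 'dcda': d→5
  n5 'dcdad': ·  ←P0
  n6 'a': b→7
  n7 'ab': c→8
  n8 'abc': c→9
  n9 'abcc': a→10
  n10 'abcca': ·  ←P1
  n11 'dcb': b→12
  n12 'dcbb': d→13
  n13 'dcbbd': ·  ←P2
  n14 'b': d→15
  n15 'bd': ·  ←P3

Failure links (BFS by depth):
  n1('d'): parent n0 fail=0; on 'd' 0 → fail=0;  out ∅∪∅=∅
  n6('a'): parent n0 fail=0; on 'a' 0 → fail=0;  out ∅∪∅=∅
  n14('b'): parent n0 fail=0; on 'b' 0 → fail=0;  out ∅∪∅=∅
  n2('dc'): parent n1 fail=0; on 'c' 0 → fail=0;  out ∅∪∅=∅
  n7('ab'): parent n6 fail=0; on 'b' 0 → fail=14;  out ∅∪∅=∅
  n15('bd'): parent n14 fail=0; on 'd' 0 → fail=1;  out {3}∪∅={3}
  n3('dcd'): parent n2 fail=0; on 'd' 0 → fail=1;  out ∅∪∅=∅
  n8('abc'): parent n7 fail=14; on 'c' 14→0 → fail=0;  out ∅∪∅=∅
  n11('dcb'): parent n2 fail=0; on 'b' 0 → fail=14;  out ∅∪∅=∅
  n4('dcda'): parent n3 fail=1; on 'a' 1→0 → fail=6;  out ∅∪∅=∅
  n9('abcc'): parent n8 fail=0; on 'c' 0 → fail=0;  out ∅∪∅=∅
  n12('dcbb'): parent n11 fail=14; on 'b' 14→0 → fail=14;  out ∅∪∅=∅
  n5('dcdad'): parent n4 fail=6; on 'd' 6→0 → fail=1;  out {0}∪∅={0}
  n10('abcca'): parent n9 fail=0; on 'a' 0 → fail=6;  out {1}∪∅={1}
  n13('dcbbd'): parent n12 fail=14; on 'd' 14 → fail=15;  out {2}∪{3}={2,3}

Scan:
i=0 'd': node 0→1
i=1 'c': node 1→2
i=2 'b': node 2→11
i=3 'b': node 11→12
i=4 'd': node 12→13  emit P2@[0:4],P3@[3:4]
i=5 'd': node 13→1 (via fail)
i=6 'c': node 1→2
i=7 'd': node 2→3
i=8 'a': node 3→4
i=9 'd': node 4→5  emit P0@[5:9]
i=10 'b': node 5→14 (via fail)
i=11 'd': node 14→15  emit P3@[10:11]
i=12 'd': node 15→1 (via fail)
i=13 'c': node 1→2
i=14 'b': node 2→11
i=15 'b': node 11→12
i=16 'd': node 12→13  emit P2@[12:16],P3@[15:16]
i=17 'd': node 13→1 (via fail)
i=18 'd': node 1→1 (via fail)
i=19 'c': node 1→2
i=20 'b': node 2→11
i=21 'b': node 11→12
i=22 'd': node 12→13  emit P2@[18:22],P3@[21:22]
i=23 'a': node 13→6 (via fail)
i=24 'b': node 6→7
i=25 'c': node 7→8
i=26 'c': node 8→9
i=27 'a': node 9→10  emit P1@[23:27]
i=28 'd': node 10→1 (via fail)
i=29 'c': node 1→2
i=30 'b': node 2→11
i=31 'b': node 11→12
i=32 'd': node 12→13  emit P2@[28:32],P3@[31:32]
i=33 'a': node 13→6 (via fail)
i=34 'd': node 6→1 (via fail)
i=35 'd': node 1→1 (via fail)

Result: [[4,2],[4,3],[9,0],[11,3],[16,2],[16,3],[22,2],[22,3],[27,1],[32,2],[32,3]]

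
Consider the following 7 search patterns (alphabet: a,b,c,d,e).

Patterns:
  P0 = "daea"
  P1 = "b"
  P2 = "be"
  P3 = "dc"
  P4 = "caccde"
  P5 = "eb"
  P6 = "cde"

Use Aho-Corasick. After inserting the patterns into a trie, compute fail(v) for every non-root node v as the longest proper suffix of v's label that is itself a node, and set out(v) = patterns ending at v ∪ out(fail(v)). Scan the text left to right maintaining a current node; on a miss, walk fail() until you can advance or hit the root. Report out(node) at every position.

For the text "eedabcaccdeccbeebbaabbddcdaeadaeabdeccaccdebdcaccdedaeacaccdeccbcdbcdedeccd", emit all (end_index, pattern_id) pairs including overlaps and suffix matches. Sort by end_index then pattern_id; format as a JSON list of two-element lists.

Build automaton:
Trie (insert patterns):
  0='ε' goto b→5 c→8 d→1 e→14
  1='d' goto a→2 c→7
  2='da' goto e→3
  3='dae' goto a→4
  4='daea' goto ·  ←P0
  5='b' goto e→6  ←P1
  6='be' goto ·  ←P2
  7='dc' goto ·  ←P3
  8='c' goto a→9 d→16
  9='ca' goto c→10
  10='cac' goto c→11
  11='cacc' goto d→12
  12='caccd' goto e→13
  13='caccde' goto ·  ←P4
  14='e' goto b→15
  15='eb' goto ·  ←P5
  16='cd' goto e→17
  17='cde' goto ·  ←P6

Failure links (BFS by depth):
  n1('d'): parent n0 fail=0; on 'd' 0 → fail=0;  out ∅∪∅=∅
  n5('b'): parent n0 fail=0; on 'b' 0 → fail=0;  out {1}∪∅={1}
  n8('c'): parent n0 fail=0; on 'c' 0 → fail=0;  out ∅∪∅=∅
  n14('e'): parent n0 fail=0; on 'e' 0 → fail=0;  out ∅∪∅=∅
  n2('da'): parent n1 fail=0; on 'a' 0 → fail=0;  out ∅∪∅=∅
  n6('be'): parent n5 fail=0; on 'e' 0 → fail=14;  out {2}∪∅={2}
  n7('dc'): parent n1 fail=0; on 'c' 0 → fail=8;  out {3}∪∅={3}
  n9('ca'): parent n8 fail=0; on 'a' 0 → fail=0;  out ∅∪∅=∅
  n15('eb'): parent n14 fail=0; on 'b' 0 → fail=5;  out {5}∪{1}={1,5}
  n16('cd'): parent n8 fail=0; on 'd' 0 → fail=1;  out ∅∪∅=∅
  n3('dae'): parent n2 fail=0; on 'e' 0 → fail=14;  out ∅∪∅=∅
  n10('cac'): parent n9 fail=0; on 'c' 0 → fail=8;  out ∅∪∅=∅
  n17('cde'): parent n16 fail=1; on 'e' 1→0 → fail=14;  out {6}∪∅={6}
  n4('daea'): parent n3 fail=14; on 'a' 14→0 → fail=0;  out {0}∪∅={0}
  n11('cacc'): parent n10 fail=8; on 'c' 8→0 → fail=8;  out ∅∪∅=∅
  n12('caccd'): parent n11 fail=8; on 'd' 8 → fail=16;  out ∅∪∅=∅
  n13('caccde'): parent n12 fail=16; on 'e' 16 → fail=17;  out {4}∪{6}={4,6}

Scan:
i=0 'e': node 0→14
i=1 'e': node 14→14 (fail-walked)
i=2 'd': node 14→1 (fail-walked)
i=3 'a': node 1→2
i=4 'b': node 2→5 (fail-walked)  → match P1@[4:4]
i=5 'c': node 5→8 (fail-walked)
i=6 'a': node 8→9
i=7 'c': node 9→10
i=8 'c': node 10→11
i=9 'd': node 11→12
i=10 'e': node 12→13  → match P4@[5:10],P6@[8:10]
i=11 'c': node 13→8 (fail-walked)
i=12 'c': node 8→8 (fail-walked)
i=13 'b': node 8→5 (fail-walked)  → match P1@[13:13]
i=14 'e': node 5→6  → match P2@[13:14]
i=15 'e': node 6→14 (fail-walked)
i=16 'b': node 14→15  → match P1@[16:16],P5@[15:16]
i=17 'b': node 15→5 (fail-walked)  → match P1@[17:17]
i=18 'a': node 5→0 (fail-walked)
i=19 'a': node 0→0
i=20 'b': node 0→5  → match P1@[20:20]
i=21 'b': node 5→5 (fail-walked)  → match P1@[21:21]
i=22 'd': node 5→1 (fail-walked)
i=23 'd': node 1→1 (fail-walked)
i=24 'c': node 1→7  → match P3@[23:24]
i=25 'd': node 7→16 (fail-walked)
i=26 'a': node 16→2 (fail-walked)
i=27 'e': node 2→3
i=28 'a': node 3→4  → match P0@[25:28]
i=29 'd': node 4→1 (fail-walked)
i=30 'a': node 1→2
i=31 'e': node 2→3
i=32 'a': node 3→4  → match P0@[29:32]
i=33 'b': node 4→5 (fail-walked)  → match P1@[33:33]
i=34 'd': node 5→1 (fail-walked)
i=35 'e': node 1→14 (fail-walked)
i=36 'c': node 14→8 (fail-walked)
i=37 'c': node 8→8 (fail-walked)
i=38 'a': node 8→9
i=39 'c': node 9→10
i=40 'c': node 10→11
i=41 'd': node 11→12
i=42 'e': node 12→13  → match P4@[37:42],P6@[40:42]
i=43 'b': node 13→15 (fail-walked)  → match P1@[43:43],P5@[42:43]
i=44 'd': node 15→1 (fail-walked)
i=45 'c': node 1→7  → match P3@[44:45]
i=46 'a': node 7→9 (fail-walked)
i=47 'c': node 9→10
i=48 'c': node 10→11
i=49 'd': node 11→12
i=50 'e': node 12→13  → match P4@[45:50],P6@[48:50]
i=51 'd': node 13→1 (fail-walked)
i=52 'a': node 1→2
i=53 'e': node 2→3
i=54 'a': node 3→4  → match P0@[51:54]
i=55 'c': node 4→8 (fail-walked)
i=56 'a': node 8→9
i=57 'c': node 9→10
i=58 'c': node 10→11
i=59 'd': node 11→12
i=60 'e': node 12→13  → match P4@[55:60],P6@[58:60]
i=61 'c': node 13→8 (fail-walked)
i=62 'c': node 8→8 (fail-walked)
i=63 'b': node 8→5 (fail-walked)  → match P1@[63:63]
i=64 'c': node 5→8 (fail-walked)
i=65 'd': node 8→16
i=66 'b': node 16→5 (fail-walked)  → match P1@[66:66]
i=67 'c': node 5→8 (fail-walked)
i=68 'd': node 8→16
i=69 'e': node 16→17  → match P6@[67:69]
i=70 'd': node 17→1 (fail-walked)
i=71 'e': node 1→14 (fail-walked)
i=72 'c': node 14→8 (fail-walked)
i=73 'c': node 8→8 (fail-walked)
i=74 'd': node 8→16

All matches (sorted): [[4,1],[10,4],[10,6],[13,1],[14,2],[16,1],[16,5],[17,1],[20,1],[21,1],[24,3],[28,0],[32,0],[33,1],[42,4],[42,6],[43,1],[43,5],[45,3],[50,4],[50,6],[54,0],[60,4],[60,6],[63,1],[66,1],[69,6]]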